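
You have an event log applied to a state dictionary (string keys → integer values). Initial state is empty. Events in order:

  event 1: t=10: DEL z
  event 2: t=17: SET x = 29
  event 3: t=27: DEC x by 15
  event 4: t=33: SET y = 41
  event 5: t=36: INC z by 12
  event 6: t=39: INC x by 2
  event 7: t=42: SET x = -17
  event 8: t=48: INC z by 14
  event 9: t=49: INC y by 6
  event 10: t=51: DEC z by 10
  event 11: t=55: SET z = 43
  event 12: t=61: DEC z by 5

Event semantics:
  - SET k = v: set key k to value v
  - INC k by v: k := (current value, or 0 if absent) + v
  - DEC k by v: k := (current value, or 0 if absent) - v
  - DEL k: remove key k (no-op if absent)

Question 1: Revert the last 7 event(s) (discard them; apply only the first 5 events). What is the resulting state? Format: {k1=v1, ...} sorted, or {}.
Keep first 5 events (discard last 7):
  after event 1 (t=10: DEL z): {}
  after event 2 (t=17: SET x = 29): {x=29}
  after event 3 (t=27: DEC x by 15): {x=14}
  after event 4 (t=33: SET y = 41): {x=14, y=41}
  after event 5 (t=36: INC z by 12): {x=14, y=41, z=12}

Answer: {x=14, y=41, z=12}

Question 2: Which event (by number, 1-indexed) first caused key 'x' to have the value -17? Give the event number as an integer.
Answer: 7

Derivation:
Looking for first event where x becomes -17:
  event 2: x = 29
  event 3: x = 14
  event 4: x = 14
  event 5: x = 14
  event 6: x = 16
  event 7: x 16 -> -17  <-- first match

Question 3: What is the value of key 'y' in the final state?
Answer: 47

Derivation:
Track key 'y' through all 12 events:
  event 1 (t=10: DEL z): y unchanged
  event 2 (t=17: SET x = 29): y unchanged
  event 3 (t=27: DEC x by 15): y unchanged
  event 4 (t=33: SET y = 41): y (absent) -> 41
  event 5 (t=36: INC z by 12): y unchanged
  event 6 (t=39: INC x by 2): y unchanged
  event 7 (t=42: SET x = -17): y unchanged
  event 8 (t=48: INC z by 14): y unchanged
  event 9 (t=49: INC y by 6): y 41 -> 47
  event 10 (t=51: DEC z by 10): y unchanged
  event 11 (t=55: SET z = 43): y unchanged
  event 12 (t=61: DEC z by 5): y unchanged
Final: y = 47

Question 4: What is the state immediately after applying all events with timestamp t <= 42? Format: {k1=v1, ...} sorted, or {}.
Apply events with t <= 42 (7 events):
  after event 1 (t=10: DEL z): {}
  after event 2 (t=17: SET x = 29): {x=29}
  after event 3 (t=27: DEC x by 15): {x=14}
  after event 4 (t=33: SET y = 41): {x=14, y=41}
  after event 5 (t=36: INC z by 12): {x=14, y=41, z=12}
  after event 6 (t=39: INC x by 2): {x=16, y=41, z=12}
  after event 7 (t=42: SET x = -17): {x=-17, y=41, z=12}

Answer: {x=-17, y=41, z=12}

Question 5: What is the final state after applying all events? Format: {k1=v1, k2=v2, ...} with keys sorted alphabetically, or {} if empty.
  after event 1 (t=10: DEL z): {}
  after event 2 (t=17: SET x = 29): {x=29}
  after event 3 (t=27: DEC x by 15): {x=14}
  after event 4 (t=33: SET y = 41): {x=14, y=41}
  after event 5 (t=36: INC z by 12): {x=14, y=41, z=12}
  after event 6 (t=39: INC x by 2): {x=16, y=41, z=12}
  after event 7 (t=42: SET x = -17): {x=-17, y=41, z=12}
  after event 8 (t=48: INC z by 14): {x=-17, y=41, z=26}
  after event 9 (t=49: INC y by 6): {x=-17, y=47, z=26}
  after event 10 (t=51: DEC z by 10): {x=-17, y=47, z=16}
  after event 11 (t=55: SET z = 43): {x=-17, y=47, z=43}
  after event 12 (t=61: DEC z by 5): {x=-17, y=47, z=38}

Answer: {x=-17, y=47, z=38}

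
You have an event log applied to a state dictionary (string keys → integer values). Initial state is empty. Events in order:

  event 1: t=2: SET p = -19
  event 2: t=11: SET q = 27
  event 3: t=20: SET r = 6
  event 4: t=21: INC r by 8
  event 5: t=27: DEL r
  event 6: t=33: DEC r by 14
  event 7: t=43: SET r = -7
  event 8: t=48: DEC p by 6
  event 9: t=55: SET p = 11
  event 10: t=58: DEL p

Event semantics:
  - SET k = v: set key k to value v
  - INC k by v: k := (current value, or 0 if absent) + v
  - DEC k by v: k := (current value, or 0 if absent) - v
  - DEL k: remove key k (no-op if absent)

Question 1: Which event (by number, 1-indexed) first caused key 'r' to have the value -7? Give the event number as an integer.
Looking for first event where r becomes -7:
  event 3: r = 6
  event 4: r = 14
  event 5: r = (absent)
  event 6: r = -14
  event 7: r -14 -> -7  <-- first match

Answer: 7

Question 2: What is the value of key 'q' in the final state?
Answer: 27

Derivation:
Track key 'q' through all 10 events:
  event 1 (t=2: SET p = -19): q unchanged
  event 2 (t=11: SET q = 27): q (absent) -> 27
  event 3 (t=20: SET r = 6): q unchanged
  event 4 (t=21: INC r by 8): q unchanged
  event 5 (t=27: DEL r): q unchanged
  event 6 (t=33: DEC r by 14): q unchanged
  event 7 (t=43: SET r = -7): q unchanged
  event 8 (t=48: DEC p by 6): q unchanged
  event 9 (t=55: SET p = 11): q unchanged
  event 10 (t=58: DEL p): q unchanged
Final: q = 27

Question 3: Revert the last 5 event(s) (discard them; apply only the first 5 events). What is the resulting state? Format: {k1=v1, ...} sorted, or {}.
Answer: {p=-19, q=27}

Derivation:
Keep first 5 events (discard last 5):
  after event 1 (t=2: SET p = -19): {p=-19}
  after event 2 (t=11: SET q = 27): {p=-19, q=27}
  after event 3 (t=20: SET r = 6): {p=-19, q=27, r=6}
  after event 4 (t=21: INC r by 8): {p=-19, q=27, r=14}
  after event 5 (t=27: DEL r): {p=-19, q=27}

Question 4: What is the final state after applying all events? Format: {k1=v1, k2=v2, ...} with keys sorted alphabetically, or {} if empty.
  after event 1 (t=2: SET p = -19): {p=-19}
  after event 2 (t=11: SET q = 27): {p=-19, q=27}
  after event 3 (t=20: SET r = 6): {p=-19, q=27, r=6}
  after event 4 (t=21: INC r by 8): {p=-19, q=27, r=14}
  after event 5 (t=27: DEL r): {p=-19, q=27}
  after event 6 (t=33: DEC r by 14): {p=-19, q=27, r=-14}
  after event 7 (t=43: SET r = -7): {p=-19, q=27, r=-7}
  after event 8 (t=48: DEC p by 6): {p=-25, q=27, r=-7}
  after event 9 (t=55: SET p = 11): {p=11, q=27, r=-7}
  after event 10 (t=58: DEL p): {q=27, r=-7}

Answer: {q=27, r=-7}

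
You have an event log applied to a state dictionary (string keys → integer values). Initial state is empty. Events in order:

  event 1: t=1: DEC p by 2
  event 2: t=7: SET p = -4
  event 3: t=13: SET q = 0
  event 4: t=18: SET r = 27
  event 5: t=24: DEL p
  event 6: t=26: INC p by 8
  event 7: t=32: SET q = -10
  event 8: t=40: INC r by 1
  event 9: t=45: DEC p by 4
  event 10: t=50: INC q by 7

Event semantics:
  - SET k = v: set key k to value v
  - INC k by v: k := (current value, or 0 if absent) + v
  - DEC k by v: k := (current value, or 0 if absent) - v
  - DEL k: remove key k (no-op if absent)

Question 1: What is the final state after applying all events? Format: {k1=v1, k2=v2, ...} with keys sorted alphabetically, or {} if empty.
  after event 1 (t=1: DEC p by 2): {p=-2}
  after event 2 (t=7: SET p = -4): {p=-4}
  after event 3 (t=13: SET q = 0): {p=-4, q=0}
  after event 4 (t=18: SET r = 27): {p=-4, q=0, r=27}
  after event 5 (t=24: DEL p): {q=0, r=27}
  after event 6 (t=26: INC p by 8): {p=8, q=0, r=27}
  after event 7 (t=32: SET q = -10): {p=8, q=-10, r=27}
  after event 8 (t=40: INC r by 1): {p=8, q=-10, r=28}
  after event 9 (t=45: DEC p by 4): {p=4, q=-10, r=28}
  after event 10 (t=50: INC q by 7): {p=4, q=-3, r=28}

Answer: {p=4, q=-3, r=28}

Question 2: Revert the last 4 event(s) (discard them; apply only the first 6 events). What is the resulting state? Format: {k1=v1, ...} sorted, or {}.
Keep first 6 events (discard last 4):
  after event 1 (t=1: DEC p by 2): {p=-2}
  after event 2 (t=7: SET p = -4): {p=-4}
  after event 3 (t=13: SET q = 0): {p=-4, q=0}
  after event 4 (t=18: SET r = 27): {p=-4, q=0, r=27}
  after event 5 (t=24: DEL p): {q=0, r=27}
  after event 6 (t=26: INC p by 8): {p=8, q=0, r=27}

Answer: {p=8, q=0, r=27}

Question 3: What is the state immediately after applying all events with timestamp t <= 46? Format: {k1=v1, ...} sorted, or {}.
Answer: {p=4, q=-10, r=28}

Derivation:
Apply events with t <= 46 (9 events):
  after event 1 (t=1: DEC p by 2): {p=-2}
  after event 2 (t=7: SET p = -4): {p=-4}
  after event 3 (t=13: SET q = 0): {p=-4, q=0}
  after event 4 (t=18: SET r = 27): {p=-4, q=0, r=27}
  after event 5 (t=24: DEL p): {q=0, r=27}
  after event 6 (t=26: INC p by 8): {p=8, q=0, r=27}
  after event 7 (t=32: SET q = -10): {p=8, q=-10, r=27}
  after event 8 (t=40: INC r by 1): {p=8, q=-10, r=28}
  after event 9 (t=45: DEC p by 4): {p=4, q=-10, r=28}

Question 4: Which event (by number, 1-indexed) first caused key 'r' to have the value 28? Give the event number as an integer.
Looking for first event where r becomes 28:
  event 4: r = 27
  event 5: r = 27
  event 6: r = 27
  event 7: r = 27
  event 8: r 27 -> 28  <-- first match

Answer: 8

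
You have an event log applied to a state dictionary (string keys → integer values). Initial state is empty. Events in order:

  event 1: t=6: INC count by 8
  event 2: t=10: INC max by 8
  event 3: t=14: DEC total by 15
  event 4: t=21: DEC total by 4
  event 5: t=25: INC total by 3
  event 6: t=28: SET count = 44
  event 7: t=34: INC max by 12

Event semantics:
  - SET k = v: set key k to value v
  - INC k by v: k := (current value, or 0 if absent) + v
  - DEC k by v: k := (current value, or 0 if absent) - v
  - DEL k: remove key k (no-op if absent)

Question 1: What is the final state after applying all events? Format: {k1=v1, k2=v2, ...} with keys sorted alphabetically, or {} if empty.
  after event 1 (t=6: INC count by 8): {count=8}
  after event 2 (t=10: INC max by 8): {count=8, max=8}
  after event 3 (t=14: DEC total by 15): {count=8, max=8, total=-15}
  after event 4 (t=21: DEC total by 4): {count=8, max=8, total=-19}
  after event 5 (t=25: INC total by 3): {count=8, max=8, total=-16}
  after event 6 (t=28: SET count = 44): {count=44, max=8, total=-16}
  after event 7 (t=34: INC max by 12): {count=44, max=20, total=-16}

Answer: {count=44, max=20, total=-16}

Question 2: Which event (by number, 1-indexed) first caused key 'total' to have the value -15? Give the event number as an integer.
Looking for first event where total becomes -15:
  event 3: total (absent) -> -15  <-- first match

Answer: 3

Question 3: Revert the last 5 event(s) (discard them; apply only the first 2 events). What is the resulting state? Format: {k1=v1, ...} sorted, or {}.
Keep first 2 events (discard last 5):
  after event 1 (t=6: INC count by 8): {count=8}
  after event 2 (t=10: INC max by 8): {count=8, max=8}

Answer: {count=8, max=8}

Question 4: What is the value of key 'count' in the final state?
Answer: 44

Derivation:
Track key 'count' through all 7 events:
  event 1 (t=6: INC count by 8): count (absent) -> 8
  event 2 (t=10: INC max by 8): count unchanged
  event 3 (t=14: DEC total by 15): count unchanged
  event 4 (t=21: DEC total by 4): count unchanged
  event 5 (t=25: INC total by 3): count unchanged
  event 6 (t=28: SET count = 44): count 8 -> 44
  event 7 (t=34: INC max by 12): count unchanged
Final: count = 44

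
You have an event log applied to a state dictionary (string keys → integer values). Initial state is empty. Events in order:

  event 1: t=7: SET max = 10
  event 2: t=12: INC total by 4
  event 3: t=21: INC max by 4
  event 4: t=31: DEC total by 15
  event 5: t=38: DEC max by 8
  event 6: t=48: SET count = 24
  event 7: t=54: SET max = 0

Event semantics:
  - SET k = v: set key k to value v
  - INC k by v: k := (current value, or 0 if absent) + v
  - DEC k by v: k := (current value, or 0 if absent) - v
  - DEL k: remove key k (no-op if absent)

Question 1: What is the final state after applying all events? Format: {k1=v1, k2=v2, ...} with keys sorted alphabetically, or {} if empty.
  after event 1 (t=7: SET max = 10): {max=10}
  after event 2 (t=12: INC total by 4): {max=10, total=4}
  after event 3 (t=21: INC max by 4): {max=14, total=4}
  after event 4 (t=31: DEC total by 15): {max=14, total=-11}
  after event 5 (t=38: DEC max by 8): {max=6, total=-11}
  after event 6 (t=48: SET count = 24): {count=24, max=6, total=-11}
  after event 7 (t=54: SET max = 0): {count=24, max=0, total=-11}

Answer: {count=24, max=0, total=-11}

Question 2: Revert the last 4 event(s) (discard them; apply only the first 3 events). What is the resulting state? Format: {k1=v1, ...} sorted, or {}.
Answer: {max=14, total=4}

Derivation:
Keep first 3 events (discard last 4):
  after event 1 (t=7: SET max = 10): {max=10}
  after event 2 (t=12: INC total by 4): {max=10, total=4}
  after event 3 (t=21: INC max by 4): {max=14, total=4}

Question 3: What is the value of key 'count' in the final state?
Answer: 24

Derivation:
Track key 'count' through all 7 events:
  event 1 (t=7: SET max = 10): count unchanged
  event 2 (t=12: INC total by 4): count unchanged
  event 3 (t=21: INC max by 4): count unchanged
  event 4 (t=31: DEC total by 15): count unchanged
  event 5 (t=38: DEC max by 8): count unchanged
  event 6 (t=48: SET count = 24): count (absent) -> 24
  event 7 (t=54: SET max = 0): count unchanged
Final: count = 24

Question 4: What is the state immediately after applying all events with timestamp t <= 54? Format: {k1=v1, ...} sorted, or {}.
Answer: {count=24, max=0, total=-11}

Derivation:
Apply events with t <= 54 (7 events):
  after event 1 (t=7: SET max = 10): {max=10}
  after event 2 (t=12: INC total by 4): {max=10, total=4}
  after event 3 (t=21: INC max by 4): {max=14, total=4}
  after event 4 (t=31: DEC total by 15): {max=14, total=-11}
  after event 5 (t=38: DEC max by 8): {max=6, total=-11}
  after event 6 (t=48: SET count = 24): {count=24, max=6, total=-11}
  after event 7 (t=54: SET max = 0): {count=24, max=0, total=-11}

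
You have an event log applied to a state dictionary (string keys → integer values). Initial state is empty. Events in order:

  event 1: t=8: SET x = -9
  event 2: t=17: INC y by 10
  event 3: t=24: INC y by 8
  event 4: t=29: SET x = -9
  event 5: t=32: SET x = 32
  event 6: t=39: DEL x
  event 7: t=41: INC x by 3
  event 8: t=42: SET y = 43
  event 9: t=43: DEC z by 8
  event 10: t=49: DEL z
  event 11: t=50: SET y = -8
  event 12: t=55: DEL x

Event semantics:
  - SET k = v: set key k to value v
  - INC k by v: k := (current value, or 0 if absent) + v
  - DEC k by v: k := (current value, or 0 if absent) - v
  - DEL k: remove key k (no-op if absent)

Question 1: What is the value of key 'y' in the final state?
Track key 'y' through all 12 events:
  event 1 (t=8: SET x = -9): y unchanged
  event 2 (t=17: INC y by 10): y (absent) -> 10
  event 3 (t=24: INC y by 8): y 10 -> 18
  event 4 (t=29: SET x = -9): y unchanged
  event 5 (t=32: SET x = 32): y unchanged
  event 6 (t=39: DEL x): y unchanged
  event 7 (t=41: INC x by 3): y unchanged
  event 8 (t=42: SET y = 43): y 18 -> 43
  event 9 (t=43: DEC z by 8): y unchanged
  event 10 (t=49: DEL z): y unchanged
  event 11 (t=50: SET y = -8): y 43 -> -8
  event 12 (t=55: DEL x): y unchanged
Final: y = -8

Answer: -8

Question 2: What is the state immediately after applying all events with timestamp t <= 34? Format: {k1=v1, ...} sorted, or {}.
Answer: {x=32, y=18}

Derivation:
Apply events with t <= 34 (5 events):
  after event 1 (t=8: SET x = -9): {x=-9}
  after event 2 (t=17: INC y by 10): {x=-9, y=10}
  after event 3 (t=24: INC y by 8): {x=-9, y=18}
  after event 4 (t=29: SET x = -9): {x=-9, y=18}
  after event 5 (t=32: SET x = 32): {x=32, y=18}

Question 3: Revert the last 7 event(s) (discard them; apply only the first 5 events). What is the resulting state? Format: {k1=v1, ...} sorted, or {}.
Answer: {x=32, y=18}

Derivation:
Keep first 5 events (discard last 7):
  after event 1 (t=8: SET x = -9): {x=-9}
  after event 2 (t=17: INC y by 10): {x=-9, y=10}
  after event 3 (t=24: INC y by 8): {x=-9, y=18}
  after event 4 (t=29: SET x = -9): {x=-9, y=18}
  after event 5 (t=32: SET x = 32): {x=32, y=18}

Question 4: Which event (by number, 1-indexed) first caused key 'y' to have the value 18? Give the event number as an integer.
Looking for first event where y becomes 18:
  event 2: y = 10
  event 3: y 10 -> 18  <-- first match

Answer: 3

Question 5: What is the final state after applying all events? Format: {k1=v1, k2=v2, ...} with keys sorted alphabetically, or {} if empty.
  after event 1 (t=8: SET x = -9): {x=-9}
  after event 2 (t=17: INC y by 10): {x=-9, y=10}
  after event 3 (t=24: INC y by 8): {x=-9, y=18}
  after event 4 (t=29: SET x = -9): {x=-9, y=18}
  after event 5 (t=32: SET x = 32): {x=32, y=18}
  after event 6 (t=39: DEL x): {y=18}
  after event 7 (t=41: INC x by 3): {x=3, y=18}
  after event 8 (t=42: SET y = 43): {x=3, y=43}
  after event 9 (t=43: DEC z by 8): {x=3, y=43, z=-8}
  after event 10 (t=49: DEL z): {x=3, y=43}
  after event 11 (t=50: SET y = -8): {x=3, y=-8}
  after event 12 (t=55: DEL x): {y=-8}

Answer: {y=-8}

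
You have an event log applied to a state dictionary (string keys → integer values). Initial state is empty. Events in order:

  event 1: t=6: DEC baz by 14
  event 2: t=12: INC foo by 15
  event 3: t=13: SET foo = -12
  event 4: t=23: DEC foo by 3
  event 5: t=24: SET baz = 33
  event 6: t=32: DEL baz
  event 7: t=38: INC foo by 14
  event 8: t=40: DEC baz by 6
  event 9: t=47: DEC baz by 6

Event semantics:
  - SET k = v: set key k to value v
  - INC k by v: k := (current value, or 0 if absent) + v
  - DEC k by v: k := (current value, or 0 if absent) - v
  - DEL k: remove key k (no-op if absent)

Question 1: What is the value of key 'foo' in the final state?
Answer: -1

Derivation:
Track key 'foo' through all 9 events:
  event 1 (t=6: DEC baz by 14): foo unchanged
  event 2 (t=12: INC foo by 15): foo (absent) -> 15
  event 3 (t=13: SET foo = -12): foo 15 -> -12
  event 4 (t=23: DEC foo by 3): foo -12 -> -15
  event 5 (t=24: SET baz = 33): foo unchanged
  event 6 (t=32: DEL baz): foo unchanged
  event 7 (t=38: INC foo by 14): foo -15 -> -1
  event 8 (t=40: DEC baz by 6): foo unchanged
  event 9 (t=47: DEC baz by 6): foo unchanged
Final: foo = -1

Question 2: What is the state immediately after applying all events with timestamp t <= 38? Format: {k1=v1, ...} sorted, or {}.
Apply events with t <= 38 (7 events):
  after event 1 (t=6: DEC baz by 14): {baz=-14}
  after event 2 (t=12: INC foo by 15): {baz=-14, foo=15}
  after event 3 (t=13: SET foo = -12): {baz=-14, foo=-12}
  after event 4 (t=23: DEC foo by 3): {baz=-14, foo=-15}
  after event 5 (t=24: SET baz = 33): {baz=33, foo=-15}
  after event 6 (t=32: DEL baz): {foo=-15}
  after event 7 (t=38: INC foo by 14): {foo=-1}

Answer: {foo=-1}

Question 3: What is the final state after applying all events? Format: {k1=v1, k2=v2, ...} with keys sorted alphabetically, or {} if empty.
Answer: {baz=-12, foo=-1}

Derivation:
  after event 1 (t=6: DEC baz by 14): {baz=-14}
  after event 2 (t=12: INC foo by 15): {baz=-14, foo=15}
  after event 3 (t=13: SET foo = -12): {baz=-14, foo=-12}
  after event 4 (t=23: DEC foo by 3): {baz=-14, foo=-15}
  after event 5 (t=24: SET baz = 33): {baz=33, foo=-15}
  after event 6 (t=32: DEL baz): {foo=-15}
  after event 7 (t=38: INC foo by 14): {foo=-1}
  after event 8 (t=40: DEC baz by 6): {baz=-6, foo=-1}
  after event 9 (t=47: DEC baz by 6): {baz=-12, foo=-1}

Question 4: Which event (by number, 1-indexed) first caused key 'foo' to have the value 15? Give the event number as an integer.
Answer: 2

Derivation:
Looking for first event where foo becomes 15:
  event 2: foo (absent) -> 15  <-- first match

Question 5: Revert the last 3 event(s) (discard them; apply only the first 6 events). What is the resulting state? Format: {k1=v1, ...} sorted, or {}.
Keep first 6 events (discard last 3):
  after event 1 (t=6: DEC baz by 14): {baz=-14}
  after event 2 (t=12: INC foo by 15): {baz=-14, foo=15}
  after event 3 (t=13: SET foo = -12): {baz=-14, foo=-12}
  after event 4 (t=23: DEC foo by 3): {baz=-14, foo=-15}
  after event 5 (t=24: SET baz = 33): {baz=33, foo=-15}
  after event 6 (t=32: DEL baz): {foo=-15}

Answer: {foo=-15}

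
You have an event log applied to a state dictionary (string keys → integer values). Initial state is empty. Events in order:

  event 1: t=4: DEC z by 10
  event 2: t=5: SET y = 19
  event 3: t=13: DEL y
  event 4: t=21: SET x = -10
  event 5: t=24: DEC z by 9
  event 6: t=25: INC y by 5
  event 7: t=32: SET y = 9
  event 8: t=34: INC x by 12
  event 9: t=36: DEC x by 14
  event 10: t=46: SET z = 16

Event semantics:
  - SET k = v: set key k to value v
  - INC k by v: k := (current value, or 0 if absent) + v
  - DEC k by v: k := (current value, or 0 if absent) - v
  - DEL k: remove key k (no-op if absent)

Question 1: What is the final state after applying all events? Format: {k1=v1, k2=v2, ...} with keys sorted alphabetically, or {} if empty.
  after event 1 (t=4: DEC z by 10): {z=-10}
  after event 2 (t=5: SET y = 19): {y=19, z=-10}
  after event 3 (t=13: DEL y): {z=-10}
  after event 4 (t=21: SET x = -10): {x=-10, z=-10}
  after event 5 (t=24: DEC z by 9): {x=-10, z=-19}
  after event 6 (t=25: INC y by 5): {x=-10, y=5, z=-19}
  after event 7 (t=32: SET y = 9): {x=-10, y=9, z=-19}
  after event 8 (t=34: INC x by 12): {x=2, y=9, z=-19}
  after event 9 (t=36: DEC x by 14): {x=-12, y=9, z=-19}
  after event 10 (t=46: SET z = 16): {x=-12, y=9, z=16}

Answer: {x=-12, y=9, z=16}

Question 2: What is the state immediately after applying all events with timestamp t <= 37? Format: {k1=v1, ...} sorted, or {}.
Apply events with t <= 37 (9 events):
  after event 1 (t=4: DEC z by 10): {z=-10}
  after event 2 (t=5: SET y = 19): {y=19, z=-10}
  after event 3 (t=13: DEL y): {z=-10}
  after event 4 (t=21: SET x = -10): {x=-10, z=-10}
  after event 5 (t=24: DEC z by 9): {x=-10, z=-19}
  after event 6 (t=25: INC y by 5): {x=-10, y=5, z=-19}
  after event 7 (t=32: SET y = 9): {x=-10, y=9, z=-19}
  after event 8 (t=34: INC x by 12): {x=2, y=9, z=-19}
  after event 9 (t=36: DEC x by 14): {x=-12, y=9, z=-19}

Answer: {x=-12, y=9, z=-19}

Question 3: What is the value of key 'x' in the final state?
Track key 'x' through all 10 events:
  event 1 (t=4: DEC z by 10): x unchanged
  event 2 (t=5: SET y = 19): x unchanged
  event 3 (t=13: DEL y): x unchanged
  event 4 (t=21: SET x = -10): x (absent) -> -10
  event 5 (t=24: DEC z by 9): x unchanged
  event 6 (t=25: INC y by 5): x unchanged
  event 7 (t=32: SET y = 9): x unchanged
  event 8 (t=34: INC x by 12): x -10 -> 2
  event 9 (t=36: DEC x by 14): x 2 -> -12
  event 10 (t=46: SET z = 16): x unchanged
Final: x = -12

Answer: -12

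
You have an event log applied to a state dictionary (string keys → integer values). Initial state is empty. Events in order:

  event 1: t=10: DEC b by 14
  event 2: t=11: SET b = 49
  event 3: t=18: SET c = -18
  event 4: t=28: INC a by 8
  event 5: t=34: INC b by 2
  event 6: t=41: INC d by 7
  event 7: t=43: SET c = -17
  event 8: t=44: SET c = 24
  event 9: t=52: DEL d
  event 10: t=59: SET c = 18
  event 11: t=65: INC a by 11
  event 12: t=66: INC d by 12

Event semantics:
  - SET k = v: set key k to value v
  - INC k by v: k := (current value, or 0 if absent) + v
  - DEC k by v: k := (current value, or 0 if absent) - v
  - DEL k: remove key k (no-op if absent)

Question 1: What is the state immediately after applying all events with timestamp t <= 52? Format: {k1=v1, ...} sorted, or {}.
Answer: {a=8, b=51, c=24}

Derivation:
Apply events with t <= 52 (9 events):
  after event 1 (t=10: DEC b by 14): {b=-14}
  after event 2 (t=11: SET b = 49): {b=49}
  after event 3 (t=18: SET c = -18): {b=49, c=-18}
  after event 4 (t=28: INC a by 8): {a=8, b=49, c=-18}
  after event 5 (t=34: INC b by 2): {a=8, b=51, c=-18}
  after event 6 (t=41: INC d by 7): {a=8, b=51, c=-18, d=7}
  after event 7 (t=43: SET c = -17): {a=8, b=51, c=-17, d=7}
  after event 8 (t=44: SET c = 24): {a=8, b=51, c=24, d=7}
  after event 9 (t=52: DEL d): {a=8, b=51, c=24}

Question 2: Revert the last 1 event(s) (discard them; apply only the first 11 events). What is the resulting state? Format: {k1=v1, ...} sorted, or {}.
Keep first 11 events (discard last 1):
  after event 1 (t=10: DEC b by 14): {b=-14}
  after event 2 (t=11: SET b = 49): {b=49}
  after event 3 (t=18: SET c = -18): {b=49, c=-18}
  after event 4 (t=28: INC a by 8): {a=8, b=49, c=-18}
  after event 5 (t=34: INC b by 2): {a=8, b=51, c=-18}
  after event 6 (t=41: INC d by 7): {a=8, b=51, c=-18, d=7}
  after event 7 (t=43: SET c = -17): {a=8, b=51, c=-17, d=7}
  after event 8 (t=44: SET c = 24): {a=8, b=51, c=24, d=7}
  after event 9 (t=52: DEL d): {a=8, b=51, c=24}
  after event 10 (t=59: SET c = 18): {a=8, b=51, c=18}
  after event 11 (t=65: INC a by 11): {a=19, b=51, c=18}

Answer: {a=19, b=51, c=18}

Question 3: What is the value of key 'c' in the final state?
Answer: 18

Derivation:
Track key 'c' through all 12 events:
  event 1 (t=10: DEC b by 14): c unchanged
  event 2 (t=11: SET b = 49): c unchanged
  event 3 (t=18: SET c = -18): c (absent) -> -18
  event 4 (t=28: INC a by 8): c unchanged
  event 5 (t=34: INC b by 2): c unchanged
  event 6 (t=41: INC d by 7): c unchanged
  event 7 (t=43: SET c = -17): c -18 -> -17
  event 8 (t=44: SET c = 24): c -17 -> 24
  event 9 (t=52: DEL d): c unchanged
  event 10 (t=59: SET c = 18): c 24 -> 18
  event 11 (t=65: INC a by 11): c unchanged
  event 12 (t=66: INC d by 12): c unchanged
Final: c = 18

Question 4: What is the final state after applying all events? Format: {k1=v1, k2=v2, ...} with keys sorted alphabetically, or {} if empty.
Answer: {a=19, b=51, c=18, d=12}

Derivation:
  after event 1 (t=10: DEC b by 14): {b=-14}
  after event 2 (t=11: SET b = 49): {b=49}
  after event 3 (t=18: SET c = -18): {b=49, c=-18}
  after event 4 (t=28: INC a by 8): {a=8, b=49, c=-18}
  after event 5 (t=34: INC b by 2): {a=8, b=51, c=-18}
  after event 6 (t=41: INC d by 7): {a=8, b=51, c=-18, d=7}
  after event 7 (t=43: SET c = -17): {a=8, b=51, c=-17, d=7}
  after event 8 (t=44: SET c = 24): {a=8, b=51, c=24, d=7}
  after event 9 (t=52: DEL d): {a=8, b=51, c=24}
  after event 10 (t=59: SET c = 18): {a=8, b=51, c=18}
  after event 11 (t=65: INC a by 11): {a=19, b=51, c=18}
  after event 12 (t=66: INC d by 12): {a=19, b=51, c=18, d=12}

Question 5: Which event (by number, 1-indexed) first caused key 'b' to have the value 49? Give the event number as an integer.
Answer: 2

Derivation:
Looking for first event where b becomes 49:
  event 1: b = -14
  event 2: b -14 -> 49  <-- first match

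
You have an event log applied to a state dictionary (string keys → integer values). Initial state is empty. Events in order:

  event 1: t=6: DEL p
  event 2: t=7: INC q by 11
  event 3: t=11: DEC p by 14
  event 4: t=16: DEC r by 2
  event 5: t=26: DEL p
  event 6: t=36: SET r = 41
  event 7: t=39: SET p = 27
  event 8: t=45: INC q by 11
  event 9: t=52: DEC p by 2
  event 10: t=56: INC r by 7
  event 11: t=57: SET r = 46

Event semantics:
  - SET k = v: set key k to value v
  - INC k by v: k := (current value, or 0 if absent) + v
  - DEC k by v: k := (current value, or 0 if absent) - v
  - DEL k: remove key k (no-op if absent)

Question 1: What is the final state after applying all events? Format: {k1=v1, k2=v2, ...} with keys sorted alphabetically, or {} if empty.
Answer: {p=25, q=22, r=46}

Derivation:
  after event 1 (t=6: DEL p): {}
  after event 2 (t=7: INC q by 11): {q=11}
  after event 3 (t=11: DEC p by 14): {p=-14, q=11}
  after event 4 (t=16: DEC r by 2): {p=-14, q=11, r=-2}
  after event 5 (t=26: DEL p): {q=11, r=-2}
  after event 6 (t=36: SET r = 41): {q=11, r=41}
  after event 7 (t=39: SET p = 27): {p=27, q=11, r=41}
  after event 8 (t=45: INC q by 11): {p=27, q=22, r=41}
  after event 9 (t=52: DEC p by 2): {p=25, q=22, r=41}
  after event 10 (t=56: INC r by 7): {p=25, q=22, r=48}
  after event 11 (t=57: SET r = 46): {p=25, q=22, r=46}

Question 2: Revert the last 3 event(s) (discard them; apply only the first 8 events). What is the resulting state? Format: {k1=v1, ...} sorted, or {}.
Keep first 8 events (discard last 3):
  after event 1 (t=6: DEL p): {}
  after event 2 (t=7: INC q by 11): {q=11}
  after event 3 (t=11: DEC p by 14): {p=-14, q=11}
  after event 4 (t=16: DEC r by 2): {p=-14, q=11, r=-2}
  after event 5 (t=26: DEL p): {q=11, r=-2}
  after event 6 (t=36: SET r = 41): {q=11, r=41}
  after event 7 (t=39: SET p = 27): {p=27, q=11, r=41}
  after event 8 (t=45: INC q by 11): {p=27, q=22, r=41}

Answer: {p=27, q=22, r=41}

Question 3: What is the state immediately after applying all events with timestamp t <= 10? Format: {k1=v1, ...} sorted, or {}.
Apply events with t <= 10 (2 events):
  after event 1 (t=6: DEL p): {}
  after event 2 (t=7: INC q by 11): {q=11}

Answer: {q=11}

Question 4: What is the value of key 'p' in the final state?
Track key 'p' through all 11 events:
  event 1 (t=6: DEL p): p (absent) -> (absent)
  event 2 (t=7: INC q by 11): p unchanged
  event 3 (t=11: DEC p by 14): p (absent) -> -14
  event 4 (t=16: DEC r by 2): p unchanged
  event 5 (t=26: DEL p): p -14 -> (absent)
  event 6 (t=36: SET r = 41): p unchanged
  event 7 (t=39: SET p = 27): p (absent) -> 27
  event 8 (t=45: INC q by 11): p unchanged
  event 9 (t=52: DEC p by 2): p 27 -> 25
  event 10 (t=56: INC r by 7): p unchanged
  event 11 (t=57: SET r = 46): p unchanged
Final: p = 25

Answer: 25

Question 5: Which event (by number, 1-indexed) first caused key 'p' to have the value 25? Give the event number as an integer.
Answer: 9

Derivation:
Looking for first event where p becomes 25:
  event 3: p = -14
  event 4: p = -14
  event 5: p = (absent)
  event 7: p = 27
  event 8: p = 27
  event 9: p 27 -> 25  <-- first match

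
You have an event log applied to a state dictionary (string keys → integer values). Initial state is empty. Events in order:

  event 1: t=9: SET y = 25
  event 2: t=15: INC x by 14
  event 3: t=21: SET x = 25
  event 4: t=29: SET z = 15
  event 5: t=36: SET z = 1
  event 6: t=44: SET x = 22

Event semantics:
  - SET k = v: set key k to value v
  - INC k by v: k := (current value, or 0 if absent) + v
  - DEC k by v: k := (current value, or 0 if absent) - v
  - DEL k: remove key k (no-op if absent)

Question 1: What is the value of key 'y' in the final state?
Track key 'y' through all 6 events:
  event 1 (t=9: SET y = 25): y (absent) -> 25
  event 2 (t=15: INC x by 14): y unchanged
  event 3 (t=21: SET x = 25): y unchanged
  event 4 (t=29: SET z = 15): y unchanged
  event 5 (t=36: SET z = 1): y unchanged
  event 6 (t=44: SET x = 22): y unchanged
Final: y = 25

Answer: 25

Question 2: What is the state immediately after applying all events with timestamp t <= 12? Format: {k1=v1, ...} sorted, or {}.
Answer: {y=25}

Derivation:
Apply events with t <= 12 (1 events):
  after event 1 (t=9: SET y = 25): {y=25}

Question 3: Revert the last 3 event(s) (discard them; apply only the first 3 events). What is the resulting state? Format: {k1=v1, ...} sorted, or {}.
Keep first 3 events (discard last 3):
  after event 1 (t=9: SET y = 25): {y=25}
  after event 2 (t=15: INC x by 14): {x=14, y=25}
  after event 3 (t=21: SET x = 25): {x=25, y=25}

Answer: {x=25, y=25}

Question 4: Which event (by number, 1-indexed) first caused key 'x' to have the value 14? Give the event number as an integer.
Answer: 2

Derivation:
Looking for first event where x becomes 14:
  event 2: x (absent) -> 14  <-- first match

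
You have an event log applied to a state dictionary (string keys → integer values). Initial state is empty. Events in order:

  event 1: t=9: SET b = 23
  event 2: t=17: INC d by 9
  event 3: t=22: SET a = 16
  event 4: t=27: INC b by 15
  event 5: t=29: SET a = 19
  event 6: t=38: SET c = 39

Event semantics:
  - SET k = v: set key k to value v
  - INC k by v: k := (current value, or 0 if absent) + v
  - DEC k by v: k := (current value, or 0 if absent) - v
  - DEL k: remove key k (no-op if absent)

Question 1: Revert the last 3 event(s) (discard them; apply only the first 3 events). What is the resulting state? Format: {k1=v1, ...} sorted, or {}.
Keep first 3 events (discard last 3):
  after event 1 (t=9: SET b = 23): {b=23}
  after event 2 (t=17: INC d by 9): {b=23, d=9}
  after event 3 (t=22: SET a = 16): {a=16, b=23, d=9}

Answer: {a=16, b=23, d=9}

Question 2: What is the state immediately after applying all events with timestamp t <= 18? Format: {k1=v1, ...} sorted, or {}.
Answer: {b=23, d=9}

Derivation:
Apply events with t <= 18 (2 events):
  after event 1 (t=9: SET b = 23): {b=23}
  after event 2 (t=17: INC d by 9): {b=23, d=9}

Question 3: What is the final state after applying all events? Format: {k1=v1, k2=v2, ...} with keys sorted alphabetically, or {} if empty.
Answer: {a=19, b=38, c=39, d=9}

Derivation:
  after event 1 (t=9: SET b = 23): {b=23}
  after event 2 (t=17: INC d by 9): {b=23, d=9}
  after event 3 (t=22: SET a = 16): {a=16, b=23, d=9}
  after event 4 (t=27: INC b by 15): {a=16, b=38, d=9}
  after event 5 (t=29: SET a = 19): {a=19, b=38, d=9}
  after event 6 (t=38: SET c = 39): {a=19, b=38, c=39, d=9}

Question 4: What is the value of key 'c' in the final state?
Answer: 39

Derivation:
Track key 'c' through all 6 events:
  event 1 (t=9: SET b = 23): c unchanged
  event 2 (t=17: INC d by 9): c unchanged
  event 3 (t=22: SET a = 16): c unchanged
  event 4 (t=27: INC b by 15): c unchanged
  event 5 (t=29: SET a = 19): c unchanged
  event 6 (t=38: SET c = 39): c (absent) -> 39
Final: c = 39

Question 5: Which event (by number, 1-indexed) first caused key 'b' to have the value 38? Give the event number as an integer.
Answer: 4

Derivation:
Looking for first event where b becomes 38:
  event 1: b = 23
  event 2: b = 23
  event 3: b = 23
  event 4: b 23 -> 38  <-- first match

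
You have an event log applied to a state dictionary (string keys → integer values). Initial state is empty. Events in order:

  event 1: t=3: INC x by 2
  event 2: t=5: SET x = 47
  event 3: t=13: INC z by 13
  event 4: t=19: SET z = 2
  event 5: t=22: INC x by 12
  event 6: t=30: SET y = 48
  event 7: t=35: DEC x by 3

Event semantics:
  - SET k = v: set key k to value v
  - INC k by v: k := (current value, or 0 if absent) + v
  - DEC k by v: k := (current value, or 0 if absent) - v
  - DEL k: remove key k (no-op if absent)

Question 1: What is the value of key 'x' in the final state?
Answer: 56

Derivation:
Track key 'x' through all 7 events:
  event 1 (t=3: INC x by 2): x (absent) -> 2
  event 2 (t=5: SET x = 47): x 2 -> 47
  event 3 (t=13: INC z by 13): x unchanged
  event 4 (t=19: SET z = 2): x unchanged
  event 5 (t=22: INC x by 12): x 47 -> 59
  event 6 (t=30: SET y = 48): x unchanged
  event 7 (t=35: DEC x by 3): x 59 -> 56
Final: x = 56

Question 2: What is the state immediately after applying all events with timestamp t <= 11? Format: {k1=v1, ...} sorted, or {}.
Apply events with t <= 11 (2 events):
  after event 1 (t=3: INC x by 2): {x=2}
  after event 2 (t=5: SET x = 47): {x=47}

Answer: {x=47}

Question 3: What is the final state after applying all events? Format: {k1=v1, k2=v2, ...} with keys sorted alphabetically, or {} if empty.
Answer: {x=56, y=48, z=2}

Derivation:
  after event 1 (t=3: INC x by 2): {x=2}
  after event 2 (t=5: SET x = 47): {x=47}
  after event 3 (t=13: INC z by 13): {x=47, z=13}
  after event 4 (t=19: SET z = 2): {x=47, z=2}
  after event 5 (t=22: INC x by 12): {x=59, z=2}
  after event 6 (t=30: SET y = 48): {x=59, y=48, z=2}
  after event 7 (t=35: DEC x by 3): {x=56, y=48, z=2}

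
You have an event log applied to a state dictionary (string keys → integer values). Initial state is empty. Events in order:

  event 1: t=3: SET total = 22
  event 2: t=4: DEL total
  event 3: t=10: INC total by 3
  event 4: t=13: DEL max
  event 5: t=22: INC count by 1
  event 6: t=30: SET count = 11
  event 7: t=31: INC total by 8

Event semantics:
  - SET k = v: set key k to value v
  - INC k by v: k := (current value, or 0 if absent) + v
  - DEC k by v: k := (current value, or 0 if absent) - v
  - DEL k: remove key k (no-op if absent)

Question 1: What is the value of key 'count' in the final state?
Track key 'count' through all 7 events:
  event 1 (t=3: SET total = 22): count unchanged
  event 2 (t=4: DEL total): count unchanged
  event 3 (t=10: INC total by 3): count unchanged
  event 4 (t=13: DEL max): count unchanged
  event 5 (t=22: INC count by 1): count (absent) -> 1
  event 6 (t=30: SET count = 11): count 1 -> 11
  event 7 (t=31: INC total by 8): count unchanged
Final: count = 11

Answer: 11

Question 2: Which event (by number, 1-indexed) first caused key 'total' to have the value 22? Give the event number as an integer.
Looking for first event where total becomes 22:
  event 1: total (absent) -> 22  <-- first match

Answer: 1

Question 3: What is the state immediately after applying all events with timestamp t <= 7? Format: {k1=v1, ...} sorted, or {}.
Answer: {}

Derivation:
Apply events with t <= 7 (2 events):
  after event 1 (t=3: SET total = 22): {total=22}
  after event 2 (t=4: DEL total): {}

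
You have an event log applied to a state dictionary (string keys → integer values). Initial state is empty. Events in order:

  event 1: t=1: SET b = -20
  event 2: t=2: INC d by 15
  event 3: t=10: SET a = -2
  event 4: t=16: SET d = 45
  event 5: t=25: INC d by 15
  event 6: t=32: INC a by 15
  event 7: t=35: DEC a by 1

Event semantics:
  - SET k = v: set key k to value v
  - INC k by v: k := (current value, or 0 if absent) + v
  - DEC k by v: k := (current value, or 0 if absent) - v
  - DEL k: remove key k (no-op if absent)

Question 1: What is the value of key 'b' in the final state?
Answer: -20

Derivation:
Track key 'b' through all 7 events:
  event 1 (t=1: SET b = -20): b (absent) -> -20
  event 2 (t=2: INC d by 15): b unchanged
  event 3 (t=10: SET a = -2): b unchanged
  event 4 (t=16: SET d = 45): b unchanged
  event 5 (t=25: INC d by 15): b unchanged
  event 6 (t=32: INC a by 15): b unchanged
  event 7 (t=35: DEC a by 1): b unchanged
Final: b = -20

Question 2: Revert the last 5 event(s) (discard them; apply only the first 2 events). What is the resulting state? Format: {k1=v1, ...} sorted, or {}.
Answer: {b=-20, d=15}

Derivation:
Keep first 2 events (discard last 5):
  after event 1 (t=1: SET b = -20): {b=-20}
  after event 2 (t=2: INC d by 15): {b=-20, d=15}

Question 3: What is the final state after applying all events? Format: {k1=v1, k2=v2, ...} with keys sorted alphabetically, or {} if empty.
Answer: {a=12, b=-20, d=60}

Derivation:
  after event 1 (t=1: SET b = -20): {b=-20}
  after event 2 (t=2: INC d by 15): {b=-20, d=15}
  after event 3 (t=10: SET a = -2): {a=-2, b=-20, d=15}
  after event 4 (t=16: SET d = 45): {a=-2, b=-20, d=45}
  after event 5 (t=25: INC d by 15): {a=-2, b=-20, d=60}
  after event 6 (t=32: INC a by 15): {a=13, b=-20, d=60}
  after event 7 (t=35: DEC a by 1): {a=12, b=-20, d=60}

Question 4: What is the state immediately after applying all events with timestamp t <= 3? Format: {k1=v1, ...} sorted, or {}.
Answer: {b=-20, d=15}

Derivation:
Apply events with t <= 3 (2 events):
  after event 1 (t=1: SET b = -20): {b=-20}
  after event 2 (t=2: INC d by 15): {b=-20, d=15}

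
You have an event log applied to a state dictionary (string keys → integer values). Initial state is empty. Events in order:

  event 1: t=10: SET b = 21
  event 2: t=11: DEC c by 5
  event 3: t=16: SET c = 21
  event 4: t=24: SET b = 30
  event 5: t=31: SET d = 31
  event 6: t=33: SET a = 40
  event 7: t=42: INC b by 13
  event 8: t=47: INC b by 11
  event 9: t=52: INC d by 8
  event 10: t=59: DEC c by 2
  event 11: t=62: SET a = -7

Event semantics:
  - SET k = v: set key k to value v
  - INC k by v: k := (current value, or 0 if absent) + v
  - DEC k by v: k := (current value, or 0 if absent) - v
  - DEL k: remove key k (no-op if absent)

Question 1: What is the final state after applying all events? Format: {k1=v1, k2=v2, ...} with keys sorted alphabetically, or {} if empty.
Answer: {a=-7, b=54, c=19, d=39}

Derivation:
  after event 1 (t=10: SET b = 21): {b=21}
  after event 2 (t=11: DEC c by 5): {b=21, c=-5}
  after event 3 (t=16: SET c = 21): {b=21, c=21}
  after event 4 (t=24: SET b = 30): {b=30, c=21}
  after event 5 (t=31: SET d = 31): {b=30, c=21, d=31}
  after event 6 (t=33: SET a = 40): {a=40, b=30, c=21, d=31}
  after event 7 (t=42: INC b by 13): {a=40, b=43, c=21, d=31}
  after event 8 (t=47: INC b by 11): {a=40, b=54, c=21, d=31}
  after event 9 (t=52: INC d by 8): {a=40, b=54, c=21, d=39}
  after event 10 (t=59: DEC c by 2): {a=40, b=54, c=19, d=39}
  after event 11 (t=62: SET a = -7): {a=-7, b=54, c=19, d=39}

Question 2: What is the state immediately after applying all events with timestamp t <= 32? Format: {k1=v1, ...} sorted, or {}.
Answer: {b=30, c=21, d=31}

Derivation:
Apply events with t <= 32 (5 events):
  after event 1 (t=10: SET b = 21): {b=21}
  after event 2 (t=11: DEC c by 5): {b=21, c=-5}
  after event 3 (t=16: SET c = 21): {b=21, c=21}
  after event 4 (t=24: SET b = 30): {b=30, c=21}
  after event 5 (t=31: SET d = 31): {b=30, c=21, d=31}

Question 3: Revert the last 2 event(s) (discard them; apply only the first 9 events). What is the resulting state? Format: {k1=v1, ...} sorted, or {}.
Keep first 9 events (discard last 2):
  after event 1 (t=10: SET b = 21): {b=21}
  after event 2 (t=11: DEC c by 5): {b=21, c=-5}
  after event 3 (t=16: SET c = 21): {b=21, c=21}
  after event 4 (t=24: SET b = 30): {b=30, c=21}
  after event 5 (t=31: SET d = 31): {b=30, c=21, d=31}
  after event 6 (t=33: SET a = 40): {a=40, b=30, c=21, d=31}
  after event 7 (t=42: INC b by 13): {a=40, b=43, c=21, d=31}
  after event 8 (t=47: INC b by 11): {a=40, b=54, c=21, d=31}
  after event 9 (t=52: INC d by 8): {a=40, b=54, c=21, d=39}

Answer: {a=40, b=54, c=21, d=39}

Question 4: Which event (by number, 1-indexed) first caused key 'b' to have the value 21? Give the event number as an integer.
Looking for first event where b becomes 21:
  event 1: b (absent) -> 21  <-- first match

Answer: 1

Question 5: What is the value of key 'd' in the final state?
Answer: 39

Derivation:
Track key 'd' through all 11 events:
  event 1 (t=10: SET b = 21): d unchanged
  event 2 (t=11: DEC c by 5): d unchanged
  event 3 (t=16: SET c = 21): d unchanged
  event 4 (t=24: SET b = 30): d unchanged
  event 5 (t=31: SET d = 31): d (absent) -> 31
  event 6 (t=33: SET a = 40): d unchanged
  event 7 (t=42: INC b by 13): d unchanged
  event 8 (t=47: INC b by 11): d unchanged
  event 9 (t=52: INC d by 8): d 31 -> 39
  event 10 (t=59: DEC c by 2): d unchanged
  event 11 (t=62: SET a = -7): d unchanged
Final: d = 39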